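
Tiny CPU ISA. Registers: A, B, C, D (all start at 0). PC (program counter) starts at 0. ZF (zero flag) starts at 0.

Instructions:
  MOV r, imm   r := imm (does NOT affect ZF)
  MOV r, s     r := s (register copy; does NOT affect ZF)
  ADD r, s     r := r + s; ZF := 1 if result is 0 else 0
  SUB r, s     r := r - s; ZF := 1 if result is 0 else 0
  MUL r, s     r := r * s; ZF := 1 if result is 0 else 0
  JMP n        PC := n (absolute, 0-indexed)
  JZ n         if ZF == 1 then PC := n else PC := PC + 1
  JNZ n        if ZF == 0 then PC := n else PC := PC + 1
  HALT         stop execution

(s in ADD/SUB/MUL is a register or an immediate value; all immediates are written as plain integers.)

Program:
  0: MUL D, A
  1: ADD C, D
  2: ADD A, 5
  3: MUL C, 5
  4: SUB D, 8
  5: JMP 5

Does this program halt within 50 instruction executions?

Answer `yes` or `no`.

Step 1: PC=0 exec 'MUL D, A'. After: A=0 B=0 C=0 D=0 ZF=1 PC=1
Step 2: PC=1 exec 'ADD C, D'. After: A=0 B=0 C=0 D=0 ZF=1 PC=2
Step 3: PC=2 exec 'ADD A, 5'. After: A=5 B=0 C=0 D=0 ZF=0 PC=3
Step 4: PC=3 exec 'MUL C, 5'. After: A=5 B=0 C=0 D=0 ZF=1 PC=4
Step 5: PC=4 exec 'SUB D, 8'. After: A=5 B=0 C=0 D=-8 ZF=0 PC=5
Step 6: PC=5 exec 'JMP 5'. After: A=5 B=0 C=0 D=-8 ZF=0 PC=5
State after step 6 equals state after step 5: the program is in a cycle of length 1 and will never halt.

Answer: no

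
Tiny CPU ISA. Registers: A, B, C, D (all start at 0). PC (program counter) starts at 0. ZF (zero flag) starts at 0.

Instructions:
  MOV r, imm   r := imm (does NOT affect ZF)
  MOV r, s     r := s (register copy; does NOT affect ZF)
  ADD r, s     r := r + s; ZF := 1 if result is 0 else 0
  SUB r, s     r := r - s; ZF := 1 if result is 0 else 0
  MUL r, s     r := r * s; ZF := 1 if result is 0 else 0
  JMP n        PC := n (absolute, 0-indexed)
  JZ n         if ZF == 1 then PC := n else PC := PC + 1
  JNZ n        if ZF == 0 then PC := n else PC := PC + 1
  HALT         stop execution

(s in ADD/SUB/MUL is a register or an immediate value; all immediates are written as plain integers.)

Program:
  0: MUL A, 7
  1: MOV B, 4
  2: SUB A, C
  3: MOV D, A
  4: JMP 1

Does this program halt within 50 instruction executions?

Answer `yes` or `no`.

Answer: no

Derivation:
Step 1: PC=0 exec 'MUL A, 7'. After: A=0 B=0 C=0 D=0 ZF=1 PC=1
Step 2: PC=1 exec 'MOV B, 4'. After: A=0 B=4 C=0 D=0 ZF=1 PC=2
Step 3: PC=2 exec 'SUB A, C'. After: A=0 B=4 C=0 D=0 ZF=1 PC=3
Step 4: PC=3 exec 'MOV D, A'. After: A=0 B=4 C=0 D=0 ZF=1 PC=4
Step 5: PC=4 exec 'JMP 1'. After: A=0 B=4 C=0 D=0 ZF=1 PC=1
Step 6: PC=1 exec 'MOV B, 4'. After: A=0 B=4 C=0 D=0 ZF=1 PC=2
State after step 6 equals state after step 2: the program is in a cycle of length 4 and will never halt.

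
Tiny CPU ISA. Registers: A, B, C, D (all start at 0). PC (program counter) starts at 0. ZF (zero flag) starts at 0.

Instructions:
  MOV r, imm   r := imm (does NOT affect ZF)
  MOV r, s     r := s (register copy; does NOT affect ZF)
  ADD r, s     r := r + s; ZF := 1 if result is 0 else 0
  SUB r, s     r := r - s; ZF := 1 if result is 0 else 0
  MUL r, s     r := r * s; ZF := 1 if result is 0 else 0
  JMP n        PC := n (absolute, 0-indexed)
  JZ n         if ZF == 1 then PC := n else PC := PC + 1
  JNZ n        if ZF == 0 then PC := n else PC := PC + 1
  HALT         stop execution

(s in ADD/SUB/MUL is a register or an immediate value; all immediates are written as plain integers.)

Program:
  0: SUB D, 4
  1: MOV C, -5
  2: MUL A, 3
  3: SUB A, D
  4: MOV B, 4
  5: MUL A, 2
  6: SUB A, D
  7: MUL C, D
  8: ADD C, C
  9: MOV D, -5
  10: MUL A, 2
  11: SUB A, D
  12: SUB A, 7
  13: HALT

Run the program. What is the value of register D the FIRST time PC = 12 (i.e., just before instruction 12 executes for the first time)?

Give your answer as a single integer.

Step 1: PC=0 exec 'SUB D, 4'. After: A=0 B=0 C=0 D=-4 ZF=0 PC=1
Step 2: PC=1 exec 'MOV C, -5'. After: A=0 B=0 C=-5 D=-4 ZF=0 PC=2
Step 3: PC=2 exec 'MUL A, 3'. After: A=0 B=0 C=-5 D=-4 ZF=1 PC=3
Step 4: PC=3 exec 'SUB A, D'. After: A=4 B=0 C=-5 D=-4 ZF=0 PC=4
Step 5: PC=4 exec 'MOV B, 4'. After: A=4 B=4 C=-5 D=-4 ZF=0 PC=5
Step 6: PC=5 exec 'MUL A, 2'. After: A=8 B=4 C=-5 D=-4 ZF=0 PC=6
Step 7: PC=6 exec 'SUB A, D'. After: A=12 B=4 C=-5 D=-4 ZF=0 PC=7
Step 8: PC=7 exec 'MUL C, D'. After: A=12 B=4 C=20 D=-4 ZF=0 PC=8
Step 9: PC=8 exec 'ADD C, C'. After: A=12 B=4 C=40 D=-4 ZF=0 PC=9
Step 10: PC=9 exec 'MOV D, -5'. After: A=12 B=4 C=40 D=-5 ZF=0 PC=10
Step 11: PC=10 exec 'MUL A, 2'. After: A=24 B=4 C=40 D=-5 ZF=0 PC=11
Step 12: PC=11 exec 'SUB A, D'. After: A=29 B=4 C=40 D=-5 ZF=0 PC=12
First time PC=12: D=-5

-5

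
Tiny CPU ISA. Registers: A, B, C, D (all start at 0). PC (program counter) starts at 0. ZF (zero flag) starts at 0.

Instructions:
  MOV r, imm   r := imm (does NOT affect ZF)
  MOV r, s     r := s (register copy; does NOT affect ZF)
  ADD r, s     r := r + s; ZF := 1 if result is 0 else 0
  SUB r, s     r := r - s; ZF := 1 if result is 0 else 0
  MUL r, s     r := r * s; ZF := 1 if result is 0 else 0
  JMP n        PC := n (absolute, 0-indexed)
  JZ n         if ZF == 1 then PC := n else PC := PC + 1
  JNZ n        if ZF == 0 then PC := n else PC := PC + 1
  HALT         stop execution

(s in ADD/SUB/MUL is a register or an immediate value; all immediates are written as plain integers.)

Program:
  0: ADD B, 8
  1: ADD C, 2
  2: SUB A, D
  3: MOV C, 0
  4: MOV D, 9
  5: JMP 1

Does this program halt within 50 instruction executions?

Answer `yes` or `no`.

Step 1: PC=0 exec 'ADD B, 8'. After: A=0 B=8 C=0 D=0 ZF=0 PC=1
Step 2: PC=1 exec 'ADD C, 2'. After: A=0 B=8 C=2 D=0 ZF=0 PC=2
Step 3: PC=2 exec 'SUB A, D'. After: A=0 B=8 C=2 D=0 ZF=1 PC=3
Step 4: PC=3 exec 'MOV C, 0'. After: A=0 B=8 C=0 D=0 ZF=1 PC=4
Step 5: PC=4 exec 'MOV D, 9'. After: A=0 B=8 C=0 D=9 ZF=1 PC=5
Step 6: PC=5 exec 'JMP 1'. After: A=0 B=8 C=0 D=9 ZF=1 PC=1
Step 7: PC=1 exec 'ADD C, 2'. After: A=0 B=8 C=2 D=9 ZF=0 PC=2
Step 8: PC=2 exec 'SUB A, D'. After: A=-9 B=8 C=2 D=9 ZF=0 PC=3
Step 9: PC=3 exec 'MOV C, 0'. After: A=-9 B=8 C=0 D=9 ZF=0 PC=4
Step 10: PC=4 exec 'MOV D, 9'. After: A=-9 B=8 C=0 D=9 ZF=0 PC=5
Step 11: PC=5 exec 'JMP 1'. After: A=-9 B=8 C=0 D=9 ZF=0 PC=1
Step 12: PC=1 exec 'ADD C, 2'. After: A=-9 B=8 C=2 D=9 ZF=0 PC=2
Step 13: PC=2 exec 'SUB A, D'. After: A=-18 B=8 C=2 D=9 ZF=0 PC=3
Step 14: PC=3 exec 'MOV C, 0'. After: A=-18 B=8 C=0 D=9 ZF=0 PC=4
Step 15: PC=4 exec 'MOV D, 9'. After: A=-18 B=8 C=0 D=9 ZF=0 PC=5
After 50 steps: not halted. PC revisits the same instructions with no path to HALT; will never halt.

Answer: no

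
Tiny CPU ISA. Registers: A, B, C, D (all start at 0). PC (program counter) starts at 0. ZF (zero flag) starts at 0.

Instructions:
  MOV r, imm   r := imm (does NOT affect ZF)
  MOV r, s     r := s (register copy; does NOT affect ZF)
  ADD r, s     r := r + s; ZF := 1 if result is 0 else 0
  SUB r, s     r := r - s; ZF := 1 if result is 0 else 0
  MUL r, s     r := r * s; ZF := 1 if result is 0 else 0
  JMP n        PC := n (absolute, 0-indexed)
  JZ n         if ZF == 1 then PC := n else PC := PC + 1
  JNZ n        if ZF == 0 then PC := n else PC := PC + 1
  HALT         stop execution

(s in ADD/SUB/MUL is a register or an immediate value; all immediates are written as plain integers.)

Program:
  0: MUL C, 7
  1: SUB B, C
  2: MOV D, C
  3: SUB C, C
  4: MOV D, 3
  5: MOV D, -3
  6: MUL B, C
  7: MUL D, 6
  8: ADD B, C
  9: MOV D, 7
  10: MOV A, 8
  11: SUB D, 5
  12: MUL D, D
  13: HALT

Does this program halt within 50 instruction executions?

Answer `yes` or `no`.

Answer: yes

Derivation:
Step 1: PC=0 exec 'MUL C, 7'. After: A=0 B=0 C=0 D=0 ZF=1 PC=1
Step 2: PC=1 exec 'SUB B, C'. After: A=0 B=0 C=0 D=0 ZF=1 PC=2
Step 3: PC=2 exec 'MOV D, C'. After: A=0 B=0 C=0 D=0 ZF=1 PC=3
Step 4: PC=3 exec 'SUB C, C'. After: A=0 B=0 C=0 D=0 ZF=1 PC=4
Step 5: PC=4 exec 'MOV D, 3'. After: A=0 B=0 C=0 D=3 ZF=1 PC=5
Step 6: PC=5 exec 'MOV D, -3'. After: A=0 B=0 C=0 D=-3 ZF=1 PC=6
Step 7: PC=6 exec 'MUL B, C'. After: A=0 B=0 C=0 D=-3 ZF=1 PC=7
Step 8: PC=7 exec 'MUL D, 6'. After: A=0 B=0 C=0 D=-18 ZF=0 PC=8
Step 9: PC=8 exec 'ADD B, C'. After: A=0 B=0 C=0 D=-18 ZF=1 PC=9
Step 10: PC=9 exec 'MOV D, 7'. After: A=0 B=0 C=0 D=7 ZF=1 PC=10
Step 11: PC=10 exec 'MOV A, 8'. After: A=8 B=0 C=0 D=7 ZF=1 PC=11
Step 12: PC=11 exec 'SUB D, 5'. After: A=8 B=0 C=0 D=2 ZF=0 PC=12
Step 13: PC=12 exec 'MUL D, D'. After: A=8 B=0 C=0 D=4 ZF=0 PC=13
Step 14: PC=13 exec 'HALT'. After: A=8 B=0 C=0 D=4 ZF=0 PC=13 HALTED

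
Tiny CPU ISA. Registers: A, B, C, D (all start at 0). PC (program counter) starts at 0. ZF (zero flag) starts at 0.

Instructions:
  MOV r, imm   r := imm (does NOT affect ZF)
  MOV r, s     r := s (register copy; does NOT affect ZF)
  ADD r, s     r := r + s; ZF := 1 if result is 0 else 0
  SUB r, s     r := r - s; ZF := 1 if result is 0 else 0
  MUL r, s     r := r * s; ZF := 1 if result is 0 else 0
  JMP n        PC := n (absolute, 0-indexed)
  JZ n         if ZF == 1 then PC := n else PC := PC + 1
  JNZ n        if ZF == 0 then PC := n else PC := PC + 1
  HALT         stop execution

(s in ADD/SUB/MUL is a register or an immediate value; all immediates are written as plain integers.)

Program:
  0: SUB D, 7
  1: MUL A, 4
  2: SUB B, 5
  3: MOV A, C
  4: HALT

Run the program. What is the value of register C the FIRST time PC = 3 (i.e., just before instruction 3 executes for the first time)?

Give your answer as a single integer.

Step 1: PC=0 exec 'SUB D, 7'. After: A=0 B=0 C=0 D=-7 ZF=0 PC=1
Step 2: PC=1 exec 'MUL A, 4'. After: A=0 B=0 C=0 D=-7 ZF=1 PC=2
Step 3: PC=2 exec 'SUB B, 5'. After: A=0 B=-5 C=0 D=-7 ZF=0 PC=3
First time PC=3: C=0

0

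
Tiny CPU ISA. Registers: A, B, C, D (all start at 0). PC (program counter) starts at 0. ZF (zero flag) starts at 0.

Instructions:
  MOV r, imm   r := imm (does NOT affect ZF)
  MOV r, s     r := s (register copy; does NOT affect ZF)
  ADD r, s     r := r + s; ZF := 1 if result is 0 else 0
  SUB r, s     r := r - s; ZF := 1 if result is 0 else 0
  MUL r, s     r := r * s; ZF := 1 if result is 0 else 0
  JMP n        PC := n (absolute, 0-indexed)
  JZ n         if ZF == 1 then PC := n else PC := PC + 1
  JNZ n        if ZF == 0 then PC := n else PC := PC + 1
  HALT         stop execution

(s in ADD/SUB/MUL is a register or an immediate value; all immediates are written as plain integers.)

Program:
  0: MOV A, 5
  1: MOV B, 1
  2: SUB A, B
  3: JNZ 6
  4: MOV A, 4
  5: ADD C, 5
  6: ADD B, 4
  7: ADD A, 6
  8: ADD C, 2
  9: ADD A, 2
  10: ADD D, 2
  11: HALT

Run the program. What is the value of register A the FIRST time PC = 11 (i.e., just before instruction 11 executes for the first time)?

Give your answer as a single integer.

Step 1: PC=0 exec 'MOV A, 5'. After: A=5 B=0 C=0 D=0 ZF=0 PC=1
Step 2: PC=1 exec 'MOV B, 1'. After: A=5 B=1 C=0 D=0 ZF=0 PC=2
Step 3: PC=2 exec 'SUB A, B'. After: A=4 B=1 C=0 D=0 ZF=0 PC=3
Step 4: PC=3 exec 'JNZ 6'. After: A=4 B=1 C=0 D=0 ZF=0 PC=6
Step 5: PC=6 exec 'ADD B, 4'. After: A=4 B=5 C=0 D=0 ZF=0 PC=7
Step 6: PC=7 exec 'ADD A, 6'. After: A=10 B=5 C=0 D=0 ZF=0 PC=8
Step 7: PC=8 exec 'ADD C, 2'. After: A=10 B=5 C=2 D=0 ZF=0 PC=9
Step 8: PC=9 exec 'ADD A, 2'. After: A=12 B=5 C=2 D=0 ZF=0 PC=10
Step 9: PC=10 exec 'ADD D, 2'. After: A=12 B=5 C=2 D=2 ZF=0 PC=11
First time PC=11: A=12

12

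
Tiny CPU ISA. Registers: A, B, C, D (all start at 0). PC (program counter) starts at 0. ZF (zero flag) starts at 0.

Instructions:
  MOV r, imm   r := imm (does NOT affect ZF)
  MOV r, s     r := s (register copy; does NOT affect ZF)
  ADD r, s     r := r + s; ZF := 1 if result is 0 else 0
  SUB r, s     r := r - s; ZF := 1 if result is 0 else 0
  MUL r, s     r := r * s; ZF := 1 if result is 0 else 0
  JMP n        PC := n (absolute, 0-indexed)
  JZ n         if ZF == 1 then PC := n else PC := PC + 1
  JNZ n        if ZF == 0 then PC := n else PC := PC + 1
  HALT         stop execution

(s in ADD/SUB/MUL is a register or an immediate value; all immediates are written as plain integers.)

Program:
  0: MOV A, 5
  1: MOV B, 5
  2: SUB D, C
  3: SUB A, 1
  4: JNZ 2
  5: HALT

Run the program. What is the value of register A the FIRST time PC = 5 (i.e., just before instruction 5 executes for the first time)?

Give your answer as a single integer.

Step 1: PC=0 exec 'MOV A, 5'. After: A=5 B=0 C=0 D=0 ZF=0 PC=1
Step 2: PC=1 exec 'MOV B, 5'. After: A=5 B=5 C=0 D=0 ZF=0 PC=2
Step 3: PC=2 exec 'SUB D, C'. After: A=5 B=5 C=0 D=0 ZF=1 PC=3
Step 4: PC=3 exec 'SUB A, 1'. After: A=4 B=5 C=0 D=0 ZF=0 PC=4
Step 5: PC=4 exec 'JNZ 2'. After: A=4 B=5 C=0 D=0 ZF=0 PC=2
Step 6: PC=2 exec 'SUB D, C'. After: A=4 B=5 C=0 D=0 ZF=1 PC=3
Step 7: PC=3 exec 'SUB A, 1'. After: A=3 B=5 C=0 D=0 ZF=0 PC=4
Step 8: PC=4 exec 'JNZ 2'. After: A=3 B=5 C=0 D=0 ZF=0 PC=2
Step 9: PC=2 exec 'SUB D, C'. After: A=3 B=5 C=0 D=0 ZF=1 PC=3
Step 10: PC=3 exec 'SUB A, 1'. After: A=2 B=5 C=0 D=0 ZF=0 PC=4
Step 11: PC=4 exec 'JNZ 2'. After: A=2 B=5 C=0 D=0 ZF=0 PC=2
Step 12: PC=2 exec 'SUB D, C'. After: A=2 B=5 C=0 D=0 ZF=1 PC=3
Step 13: PC=3 exec 'SUB A, 1'. After: A=1 B=5 C=0 D=0 ZF=0 PC=4
Step 14: PC=4 exec 'JNZ 2'. After: A=1 B=5 C=0 D=0 ZF=0 PC=2
Step 15: PC=2 exec 'SUB D, C'. After: A=1 B=5 C=0 D=0 ZF=1 PC=3
Step 16: PC=3 exec 'SUB A, 1'. After: A=0 B=5 C=0 D=0 ZF=1 PC=4
Step 17: PC=4 exec 'JNZ 2'. After: A=0 B=5 C=0 D=0 ZF=1 PC=5
First time PC=5: A=0

0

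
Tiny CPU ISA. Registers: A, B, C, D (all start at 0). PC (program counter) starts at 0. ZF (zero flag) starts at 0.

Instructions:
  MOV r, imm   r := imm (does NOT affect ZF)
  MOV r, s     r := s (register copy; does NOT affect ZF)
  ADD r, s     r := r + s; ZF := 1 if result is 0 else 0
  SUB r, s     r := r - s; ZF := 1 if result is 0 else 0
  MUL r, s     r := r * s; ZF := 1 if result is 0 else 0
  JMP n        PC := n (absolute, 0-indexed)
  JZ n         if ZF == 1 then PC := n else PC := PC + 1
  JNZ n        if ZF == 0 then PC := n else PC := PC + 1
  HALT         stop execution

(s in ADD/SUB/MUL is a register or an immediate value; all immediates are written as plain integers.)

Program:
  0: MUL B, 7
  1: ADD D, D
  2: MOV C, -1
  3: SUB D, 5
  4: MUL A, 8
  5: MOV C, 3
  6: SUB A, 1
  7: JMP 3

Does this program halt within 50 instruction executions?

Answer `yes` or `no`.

Step 1: PC=0 exec 'MUL B, 7'. After: A=0 B=0 C=0 D=0 ZF=1 PC=1
Step 2: PC=1 exec 'ADD D, D'. After: A=0 B=0 C=0 D=0 ZF=1 PC=2
Step 3: PC=2 exec 'MOV C, -1'. After: A=0 B=0 C=-1 D=0 ZF=1 PC=3
Step 4: PC=3 exec 'SUB D, 5'. After: A=0 B=0 C=-1 D=-5 ZF=0 PC=4
Step 5: PC=4 exec 'MUL A, 8'. After: A=0 B=0 C=-1 D=-5 ZF=1 PC=5
Step 6: PC=5 exec 'MOV C, 3'. After: A=0 B=0 C=3 D=-5 ZF=1 PC=6
Step 7: PC=6 exec 'SUB A, 1'. After: A=-1 B=0 C=3 D=-5 ZF=0 PC=7
Step 8: PC=7 exec 'JMP 3'. After: A=-1 B=0 C=3 D=-5 ZF=0 PC=3
Step 9: PC=3 exec 'SUB D, 5'. After: A=-1 B=0 C=3 D=-10 ZF=0 PC=4
Step 10: PC=4 exec 'MUL A, 8'. After: A=-8 B=0 C=3 D=-10 ZF=0 PC=5
Step 11: PC=5 exec 'MOV C, 3'. After: A=-8 B=0 C=3 D=-10 ZF=0 PC=6
Step 12: PC=6 exec 'SUB A, 1'. After: A=-9 B=0 C=3 D=-10 ZF=0 PC=7
Step 13: PC=7 exec 'JMP 3'. After: A=-9 B=0 C=3 D=-10 ZF=0 PC=3
Step 14: PC=3 exec 'SUB D, 5'. After: A=-9 B=0 C=3 D=-15 ZF=0 PC=4
Step 15: PC=4 exec 'MUL A, 8'. After: A=-72 B=0 C=3 D=-15 ZF=0 PC=5
After 50 steps: not halted. PC revisits the same instructions with no path to HALT; will never halt.

Answer: no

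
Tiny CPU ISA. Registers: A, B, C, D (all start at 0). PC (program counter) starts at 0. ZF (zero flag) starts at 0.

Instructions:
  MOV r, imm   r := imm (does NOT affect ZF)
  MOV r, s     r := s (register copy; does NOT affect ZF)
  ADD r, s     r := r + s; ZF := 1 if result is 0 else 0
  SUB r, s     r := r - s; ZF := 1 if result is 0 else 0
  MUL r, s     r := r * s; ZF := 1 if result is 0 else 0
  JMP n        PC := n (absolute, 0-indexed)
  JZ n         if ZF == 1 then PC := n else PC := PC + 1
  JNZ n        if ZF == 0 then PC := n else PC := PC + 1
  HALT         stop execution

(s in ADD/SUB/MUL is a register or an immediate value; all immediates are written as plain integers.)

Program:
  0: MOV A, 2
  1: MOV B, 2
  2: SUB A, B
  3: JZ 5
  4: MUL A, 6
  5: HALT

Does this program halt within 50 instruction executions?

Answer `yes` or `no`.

Step 1: PC=0 exec 'MOV A, 2'. After: A=2 B=0 C=0 D=0 ZF=0 PC=1
Step 2: PC=1 exec 'MOV B, 2'. After: A=2 B=2 C=0 D=0 ZF=0 PC=2
Step 3: PC=2 exec 'SUB A, B'. After: A=0 B=2 C=0 D=0 ZF=1 PC=3
Step 4: PC=3 exec 'JZ 5'. After: A=0 B=2 C=0 D=0 ZF=1 PC=5
Step 5: PC=5 exec 'HALT'. After: A=0 B=2 C=0 D=0 ZF=1 PC=5 HALTED

Answer: yes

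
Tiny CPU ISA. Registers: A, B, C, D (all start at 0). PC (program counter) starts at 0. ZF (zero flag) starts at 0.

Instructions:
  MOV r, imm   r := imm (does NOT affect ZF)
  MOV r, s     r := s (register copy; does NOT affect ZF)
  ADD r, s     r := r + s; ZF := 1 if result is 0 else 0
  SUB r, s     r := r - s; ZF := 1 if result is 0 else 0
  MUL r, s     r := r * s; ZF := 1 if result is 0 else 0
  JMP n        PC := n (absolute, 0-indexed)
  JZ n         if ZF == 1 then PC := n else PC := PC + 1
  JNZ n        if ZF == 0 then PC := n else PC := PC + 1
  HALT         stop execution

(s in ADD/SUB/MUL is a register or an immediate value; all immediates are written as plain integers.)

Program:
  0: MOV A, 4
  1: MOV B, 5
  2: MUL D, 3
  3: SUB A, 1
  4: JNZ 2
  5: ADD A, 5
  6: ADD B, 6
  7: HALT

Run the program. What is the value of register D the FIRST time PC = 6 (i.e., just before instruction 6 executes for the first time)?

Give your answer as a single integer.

Step 1: PC=0 exec 'MOV A, 4'. After: A=4 B=0 C=0 D=0 ZF=0 PC=1
Step 2: PC=1 exec 'MOV B, 5'. After: A=4 B=5 C=0 D=0 ZF=0 PC=2
Step 3: PC=2 exec 'MUL D, 3'. After: A=4 B=5 C=0 D=0 ZF=1 PC=3
Step 4: PC=3 exec 'SUB A, 1'. After: A=3 B=5 C=0 D=0 ZF=0 PC=4
Step 5: PC=4 exec 'JNZ 2'. After: A=3 B=5 C=0 D=0 ZF=0 PC=2
Step 6: PC=2 exec 'MUL D, 3'. After: A=3 B=5 C=0 D=0 ZF=1 PC=3
Step 7: PC=3 exec 'SUB A, 1'. After: A=2 B=5 C=0 D=0 ZF=0 PC=4
Step 8: PC=4 exec 'JNZ 2'. After: A=2 B=5 C=0 D=0 ZF=0 PC=2
Step 9: PC=2 exec 'MUL D, 3'. After: A=2 B=5 C=0 D=0 ZF=1 PC=3
Step 10: PC=3 exec 'SUB A, 1'. After: A=1 B=5 C=0 D=0 ZF=0 PC=4
Step 11: PC=4 exec 'JNZ 2'. After: A=1 B=5 C=0 D=0 ZF=0 PC=2
Step 12: PC=2 exec 'MUL D, 3'. After: A=1 B=5 C=0 D=0 ZF=1 PC=3
Step 13: PC=3 exec 'SUB A, 1'. After: A=0 B=5 C=0 D=0 ZF=1 PC=4
Step 14: PC=4 exec 'JNZ 2'. After: A=0 B=5 C=0 D=0 ZF=1 PC=5
Step 15: PC=5 exec 'ADD A, 5'. After: A=5 B=5 C=0 D=0 ZF=0 PC=6
First time PC=6: D=0

0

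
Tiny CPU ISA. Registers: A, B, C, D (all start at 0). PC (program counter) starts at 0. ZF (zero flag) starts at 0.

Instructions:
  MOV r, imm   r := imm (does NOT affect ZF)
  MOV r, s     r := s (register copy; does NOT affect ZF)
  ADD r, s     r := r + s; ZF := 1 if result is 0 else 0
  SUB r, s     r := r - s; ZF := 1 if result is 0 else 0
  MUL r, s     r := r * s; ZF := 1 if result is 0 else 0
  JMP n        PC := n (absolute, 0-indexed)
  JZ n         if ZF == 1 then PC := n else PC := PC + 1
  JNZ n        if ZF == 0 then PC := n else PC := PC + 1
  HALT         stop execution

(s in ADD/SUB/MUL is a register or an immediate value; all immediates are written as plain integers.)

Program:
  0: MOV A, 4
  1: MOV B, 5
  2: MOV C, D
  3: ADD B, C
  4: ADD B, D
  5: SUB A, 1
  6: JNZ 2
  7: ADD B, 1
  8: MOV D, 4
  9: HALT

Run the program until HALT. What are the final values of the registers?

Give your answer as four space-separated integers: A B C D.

Answer: 0 6 0 4

Derivation:
Step 1: PC=0 exec 'MOV A, 4'. After: A=4 B=0 C=0 D=0 ZF=0 PC=1
Step 2: PC=1 exec 'MOV B, 5'. After: A=4 B=5 C=0 D=0 ZF=0 PC=2
Step 3: PC=2 exec 'MOV C, D'. After: A=4 B=5 C=0 D=0 ZF=0 PC=3
Step 4: PC=3 exec 'ADD B, C'. After: A=4 B=5 C=0 D=0 ZF=0 PC=4
Step 5: PC=4 exec 'ADD B, D'. After: A=4 B=5 C=0 D=0 ZF=0 PC=5
Step 6: PC=5 exec 'SUB A, 1'. After: A=3 B=5 C=0 D=0 ZF=0 PC=6
Step 7: PC=6 exec 'JNZ 2'. After: A=3 B=5 C=0 D=0 ZF=0 PC=2
Step 8: PC=2 exec 'MOV C, D'. After: A=3 B=5 C=0 D=0 ZF=0 PC=3
Step 9: PC=3 exec 'ADD B, C'. After: A=3 B=5 C=0 D=0 ZF=0 PC=4
Step 10: PC=4 exec 'ADD B, D'. After: A=3 B=5 C=0 D=0 ZF=0 PC=5
Step 11: PC=5 exec 'SUB A, 1'. After: A=2 B=5 C=0 D=0 ZF=0 PC=6
Step 12: PC=6 exec 'JNZ 2'. After: A=2 B=5 C=0 D=0 ZF=0 PC=2
Step 13: PC=2 exec 'MOV C, D'. After: A=2 B=5 C=0 D=0 ZF=0 PC=3
Step 14: PC=3 exec 'ADD B, C'. After: A=2 B=5 C=0 D=0 ZF=0 PC=4
Step 15: PC=4 exec 'ADD B, D'. After: A=2 B=5 C=0 D=0 ZF=0 PC=5
Step 16: PC=5 exec 'SUB A, 1'. After: A=1 B=5 C=0 D=0 ZF=0 PC=6
Step 17: PC=6 exec 'JNZ 2'. After: A=1 B=5 C=0 D=0 ZF=0 PC=2
Step 18: PC=2 exec 'MOV C, D'. After: A=1 B=5 C=0 D=0 ZF=0 PC=3
Step 19: PC=3 exec 'ADD B, C'. After: A=1 B=5 C=0 D=0 ZF=0 PC=4
Step 20: PC=4 exec 'ADD B, D'. After: A=1 B=5 C=0 D=0 ZF=0 PC=5
Step 21: PC=5 exec 'SUB A, 1'. After: A=0 B=5 C=0 D=0 ZF=1 PC=6
Step 22: PC=6 exec 'JNZ 2'. After: A=0 B=5 C=0 D=0 ZF=1 PC=7
Step 23: PC=7 exec 'ADD B, 1'. After: A=0 B=6 C=0 D=0 ZF=0 PC=8
Step 24: PC=8 exec 'MOV D, 4'. After: A=0 B=6 C=0 D=4 ZF=0 PC=9
Step 25: PC=9 exec 'HALT'. After: A=0 B=6 C=0 D=4 ZF=0 PC=9 HALTED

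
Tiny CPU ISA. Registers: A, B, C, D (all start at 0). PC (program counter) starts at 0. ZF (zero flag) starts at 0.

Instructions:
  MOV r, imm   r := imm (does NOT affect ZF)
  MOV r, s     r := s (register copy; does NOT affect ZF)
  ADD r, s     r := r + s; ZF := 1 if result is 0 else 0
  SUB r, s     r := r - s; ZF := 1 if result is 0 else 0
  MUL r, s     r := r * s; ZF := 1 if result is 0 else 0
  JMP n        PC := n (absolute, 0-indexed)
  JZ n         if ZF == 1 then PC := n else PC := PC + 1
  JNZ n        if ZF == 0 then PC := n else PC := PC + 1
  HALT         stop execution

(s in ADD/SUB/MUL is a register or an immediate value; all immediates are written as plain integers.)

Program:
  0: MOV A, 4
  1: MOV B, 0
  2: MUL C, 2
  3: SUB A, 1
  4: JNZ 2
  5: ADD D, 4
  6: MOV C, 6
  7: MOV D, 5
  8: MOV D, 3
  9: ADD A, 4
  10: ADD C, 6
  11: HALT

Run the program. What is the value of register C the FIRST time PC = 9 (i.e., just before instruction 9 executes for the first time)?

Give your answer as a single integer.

Step 1: PC=0 exec 'MOV A, 4'. After: A=4 B=0 C=0 D=0 ZF=0 PC=1
Step 2: PC=1 exec 'MOV B, 0'. After: A=4 B=0 C=0 D=0 ZF=0 PC=2
Step 3: PC=2 exec 'MUL C, 2'. After: A=4 B=0 C=0 D=0 ZF=1 PC=3
Step 4: PC=3 exec 'SUB A, 1'. After: A=3 B=0 C=0 D=0 ZF=0 PC=4
Step 5: PC=4 exec 'JNZ 2'. After: A=3 B=0 C=0 D=0 ZF=0 PC=2
Step 6: PC=2 exec 'MUL C, 2'. After: A=3 B=0 C=0 D=0 ZF=1 PC=3
Step 7: PC=3 exec 'SUB A, 1'. After: A=2 B=0 C=0 D=0 ZF=0 PC=4
Step 8: PC=4 exec 'JNZ 2'. After: A=2 B=0 C=0 D=0 ZF=0 PC=2
Step 9: PC=2 exec 'MUL C, 2'. After: A=2 B=0 C=0 D=0 ZF=1 PC=3
Step 10: PC=3 exec 'SUB A, 1'. After: A=1 B=0 C=0 D=0 ZF=0 PC=4
Step 11: PC=4 exec 'JNZ 2'. After: A=1 B=0 C=0 D=0 ZF=0 PC=2
Step 12: PC=2 exec 'MUL C, 2'. After: A=1 B=0 C=0 D=0 ZF=1 PC=3
Step 13: PC=3 exec 'SUB A, 1'. After: A=0 B=0 C=0 D=0 ZF=1 PC=4
Step 14: PC=4 exec 'JNZ 2'. After: A=0 B=0 C=0 D=0 ZF=1 PC=5
Step 15: PC=5 exec 'ADD D, 4'. After: A=0 B=0 C=0 D=4 ZF=0 PC=6
Step 16: PC=6 exec 'MOV C, 6'. After: A=0 B=0 C=6 D=4 ZF=0 PC=7
Step 17: PC=7 exec 'MOV D, 5'. After: A=0 B=0 C=6 D=5 ZF=0 PC=8
Step 18: PC=8 exec 'MOV D, 3'. After: A=0 B=0 C=6 D=3 ZF=0 PC=9
First time PC=9: C=6

6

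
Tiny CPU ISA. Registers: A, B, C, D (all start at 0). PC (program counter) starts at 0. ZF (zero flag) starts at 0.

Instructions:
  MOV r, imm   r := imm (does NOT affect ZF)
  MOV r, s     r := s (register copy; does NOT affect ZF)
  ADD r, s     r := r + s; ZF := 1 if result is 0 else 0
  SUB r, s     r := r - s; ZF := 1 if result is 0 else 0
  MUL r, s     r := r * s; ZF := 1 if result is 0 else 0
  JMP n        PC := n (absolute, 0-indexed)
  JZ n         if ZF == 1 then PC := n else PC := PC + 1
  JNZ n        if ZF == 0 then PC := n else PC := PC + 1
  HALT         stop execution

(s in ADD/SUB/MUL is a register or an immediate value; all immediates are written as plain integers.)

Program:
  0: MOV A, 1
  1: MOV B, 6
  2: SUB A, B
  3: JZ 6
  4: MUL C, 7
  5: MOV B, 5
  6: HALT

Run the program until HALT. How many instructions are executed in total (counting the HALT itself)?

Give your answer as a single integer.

Answer: 7

Derivation:
Step 1: PC=0 exec 'MOV A, 1'. After: A=1 B=0 C=0 D=0 ZF=0 PC=1
Step 2: PC=1 exec 'MOV B, 6'. After: A=1 B=6 C=0 D=0 ZF=0 PC=2
Step 3: PC=2 exec 'SUB A, B'. After: A=-5 B=6 C=0 D=0 ZF=0 PC=3
Step 4: PC=3 exec 'JZ 6'. After: A=-5 B=6 C=0 D=0 ZF=0 PC=4
Step 5: PC=4 exec 'MUL C, 7'. After: A=-5 B=6 C=0 D=0 ZF=1 PC=5
Step 6: PC=5 exec 'MOV B, 5'. After: A=-5 B=5 C=0 D=0 ZF=1 PC=6
Step 7: PC=6 exec 'HALT'. After: A=-5 B=5 C=0 D=0 ZF=1 PC=6 HALTED
Total instructions executed: 7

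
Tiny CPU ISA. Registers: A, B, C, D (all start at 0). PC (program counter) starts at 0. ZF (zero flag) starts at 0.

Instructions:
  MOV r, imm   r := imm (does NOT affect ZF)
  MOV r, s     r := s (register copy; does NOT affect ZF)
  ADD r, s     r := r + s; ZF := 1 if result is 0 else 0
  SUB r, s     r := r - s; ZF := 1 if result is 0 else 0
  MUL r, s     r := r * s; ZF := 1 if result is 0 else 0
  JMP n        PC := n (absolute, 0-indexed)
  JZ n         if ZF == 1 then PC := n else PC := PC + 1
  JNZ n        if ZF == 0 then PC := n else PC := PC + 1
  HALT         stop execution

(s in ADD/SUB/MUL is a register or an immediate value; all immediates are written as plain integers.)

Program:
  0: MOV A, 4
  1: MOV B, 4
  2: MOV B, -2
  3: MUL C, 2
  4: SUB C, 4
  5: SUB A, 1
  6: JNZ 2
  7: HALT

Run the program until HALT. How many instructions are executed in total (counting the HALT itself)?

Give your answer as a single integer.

Step 1: PC=0 exec 'MOV A, 4'. After: A=4 B=0 C=0 D=0 ZF=0 PC=1
Step 2: PC=1 exec 'MOV B, 4'. After: A=4 B=4 C=0 D=0 ZF=0 PC=2
Step 3: PC=2 exec 'MOV B, -2'. After: A=4 B=-2 C=0 D=0 ZF=0 PC=3
Step 4: PC=3 exec 'MUL C, 2'. After: A=4 B=-2 C=0 D=0 ZF=1 PC=4
Step 5: PC=4 exec 'SUB C, 4'. After: A=4 B=-2 C=-4 D=0 ZF=0 PC=5
Step 6: PC=5 exec 'SUB A, 1'. After: A=3 B=-2 C=-4 D=0 ZF=0 PC=6
Step 7: PC=6 exec 'JNZ 2'. After: A=3 B=-2 C=-4 D=0 ZF=0 PC=2
Step 8: PC=2 exec 'MOV B, -2'. After: A=3 B=-2 C=-4 D=0 ZF=0 PC=3
Step 9: PC=3 exec 'MUL C, 2'. After: A=3 B=-2 C=-8 D=0 ZF=0 PC=4
Step 10: PC=4 exec 'SUB C, 4'. After: A=3 B=-2 C=-12 D=0 ZF=0 PC=5
Step 11: PC=5 exec 'SUB A, 1'. After: A=2 B=-2 C=-12 D=0 ZF=0 PC=6
Step 12: PC=6 exec 'JNZ 2'. After: A=2 B=-2 C=-12 D=0 ZF=0 PC=2
Step 13: PC=2 exec 'MOV B, -2'. After: A=2 B=-2 C=-12 D=0 ZF=0 PC=3
Step 14: PC=3 exec 'MUL C, 2'. After: A=2 B=-2 C=-24 D=0 ZF=0 PC=4
Step 15: PC=4 exec 'SUB C, 4'. After: A=2 B=-2 C=-28 D=0 ZF=0 PC=5
Step 16: PC=5 exec 'SUB A, 1'. After: A=1 B=-2 C=-28 D=0 ZF=0 PC=6
Step 17: PC=6 exec 'JNZ 2'. After: A=1 B=-2 C=-28 D=0 ZF=0 PC=2
Step 18: PC=2 exec 'MOV B, -2'. After: A=1 B=-2 C=-28 D=0 ZF=0 PC=3
Step 19: PC=3 exec 'MUL C, 2'. After: A=1 B=-2 C=-56 D=0 ZF=0 PC=4
Step 20: PC=4 exec 'SUB C, 4'. After: A=1 B=-2 C=-60 D=0 ZF=0 PC=5
Step 21: PC=5 exec 'SUB A, 1'. After: A=0 B=-2 C=-60 D=0 ZF=1 PC=6
Step 22: PC=6 exec 'JNZ 2'. After: A=0 B=-2 C=-60 D=0 ZF=1 PC=7
Step 23: PC=7 exec 'HALT'. After: A=0 B=-2 C=-60 D=0 ZF=1 PC=7 HALTED
Total instructions executed: 23

Answer: 23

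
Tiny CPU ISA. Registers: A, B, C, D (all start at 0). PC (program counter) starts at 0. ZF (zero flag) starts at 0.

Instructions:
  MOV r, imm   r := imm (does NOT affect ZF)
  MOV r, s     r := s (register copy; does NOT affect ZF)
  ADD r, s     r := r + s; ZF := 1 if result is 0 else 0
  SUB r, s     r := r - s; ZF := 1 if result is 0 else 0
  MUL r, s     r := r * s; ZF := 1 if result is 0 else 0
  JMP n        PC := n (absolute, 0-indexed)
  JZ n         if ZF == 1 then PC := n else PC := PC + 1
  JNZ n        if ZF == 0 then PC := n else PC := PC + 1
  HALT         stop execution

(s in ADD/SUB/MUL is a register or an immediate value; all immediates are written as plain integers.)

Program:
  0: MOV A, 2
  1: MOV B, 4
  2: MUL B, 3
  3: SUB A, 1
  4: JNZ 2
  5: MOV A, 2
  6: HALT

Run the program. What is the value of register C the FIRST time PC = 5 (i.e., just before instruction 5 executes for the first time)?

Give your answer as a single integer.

Step 1: PC=0 exec 'MOV A, 2'. After: A=2 B=0 C=0 D=0 ZF=0 PC=1
Step 2: PC=1 exec 'MOV B, 4'. After: A=2 B=4 C=0 D=0 ZF=0 PC=2
Step 3: PC=2 exec 'MUL B, 3'. After: A=2 B=12 C=0 D=0 ZF=0 PC=3
Step 4: PC=3 exec 'SUB A, 1'. After: A=1 B=12 C=0 D=0 ZF=0 PC=4
Step 5: PC=4 exec 'JNZ 2'. After: A=1 B=12 C=0 D=0 ZF=0 PC=2
Step 6: PC=2 exec 'MUL B, 3'. After: A=1 B=36 C=0 D=0 ZF=0 PC=3
Step 7: PC=3 exec 'SUB A, 1'. After: A=0 B=36 C=0 D=0 ZF=1 PC=4
Step 8: PC=4 exec 'JNZ 2'. After: A=0 B=36 C=0 D=0 ZF=1 PC=5
First time PC=5: C=0

0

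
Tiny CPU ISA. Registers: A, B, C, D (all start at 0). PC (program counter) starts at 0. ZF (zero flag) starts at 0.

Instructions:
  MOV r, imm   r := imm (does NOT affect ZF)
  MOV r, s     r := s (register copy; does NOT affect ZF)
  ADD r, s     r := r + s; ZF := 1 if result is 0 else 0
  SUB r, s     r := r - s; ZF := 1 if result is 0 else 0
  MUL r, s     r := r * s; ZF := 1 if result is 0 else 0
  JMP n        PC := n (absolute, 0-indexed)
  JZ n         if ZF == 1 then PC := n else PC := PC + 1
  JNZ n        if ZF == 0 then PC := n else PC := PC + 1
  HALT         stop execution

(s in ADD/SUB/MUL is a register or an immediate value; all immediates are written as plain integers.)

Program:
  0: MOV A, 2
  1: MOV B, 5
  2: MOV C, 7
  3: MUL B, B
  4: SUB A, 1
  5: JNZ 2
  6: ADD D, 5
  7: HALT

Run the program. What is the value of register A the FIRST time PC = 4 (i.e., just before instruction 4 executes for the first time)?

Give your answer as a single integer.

Step 1: PC=0 exec 'MOV A, 2'. After: A=2 B=0 C=0 D=0 ZF=0 PC=1
Step 2: PC=1 exec 'MOV B, 5'. After: A=2 B=5 C=0 D=0 ZF=0 PC=2
Step 3: PC=2 exec 'MOV C, 7'. After: A=2 B=5 C=7 D=0 ZF=0 PC=3
Step 4: PC=3 exec 'MUL B, B'. After: A=2 B=25 C=7 D=0 ZF=0 PC=4
First time PC=4: A=2

2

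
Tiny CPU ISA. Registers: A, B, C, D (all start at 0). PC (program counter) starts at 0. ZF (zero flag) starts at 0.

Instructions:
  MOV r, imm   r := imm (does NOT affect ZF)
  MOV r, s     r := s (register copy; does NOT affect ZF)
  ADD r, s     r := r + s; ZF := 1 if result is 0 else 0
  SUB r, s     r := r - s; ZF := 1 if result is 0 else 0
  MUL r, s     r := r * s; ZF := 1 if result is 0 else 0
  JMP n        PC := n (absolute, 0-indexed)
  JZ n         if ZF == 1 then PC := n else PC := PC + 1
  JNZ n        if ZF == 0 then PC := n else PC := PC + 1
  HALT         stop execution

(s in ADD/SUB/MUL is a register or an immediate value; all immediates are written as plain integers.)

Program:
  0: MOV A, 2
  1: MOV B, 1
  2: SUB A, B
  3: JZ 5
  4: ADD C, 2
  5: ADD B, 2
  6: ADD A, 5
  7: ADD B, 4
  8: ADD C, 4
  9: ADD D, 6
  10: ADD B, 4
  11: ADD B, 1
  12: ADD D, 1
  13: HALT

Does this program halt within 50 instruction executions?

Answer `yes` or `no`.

Answer: yes

Derivation:
Step 1: PC=0 exec 'MOV A, 2'. After: A=2 B=0 C=0 D=0 ZF=0 PC=1
Step 2: PC=1 exec 'MOV B, 1'. After: A=2 B=1 C=0 D=0 ZF=0 PC=2
Step 3: PC=2 exec 'SUB A, B'. After: A=1 B=1 C=0 D=0 ZF=0 PC=3
Step 4: PC=3 exec 'JZ 5'. After: A=1 B=1 C=0 D=0 ZF=0 PC=4
Step 5: PC=4 exec 'ADD C, 2'. After: A=1 B=1 C=2 D=0 ZF=0 PC=5
Step 6: PC=5 exec 'ADD B, 2'. After: A=1 B=3 C=2 D=0 ZF=0 PC=6
Step 7: PC=6 exec 'ADD A, 5'. After: A=6 B=3 C=2 D=0 ZF=0 PC=7
Step 8: PC=7 exec 'ADD B, 4'. After: A=6 B=7 C=2 D=0 ZF=0 PC=8
Step 9: PC=8 exec 'ADD C, 4'. After: A=6 B=7 C=6 D=0 ZF=0 PC=9
Step 10: PC=9 exec 'ADD D, 6'. After: A=6 B=7 C=6 D=6 ZF=0 PC=10
Step 11: PC=10 exec 'ADD B, 4'. After: A=6 B=11 C=6 D=6 ZF=0 PC=11
Step 12: PC=11 exec 'ADD B, 1'. After: A=6 B=12 C=6 D=6 ZF=0 PC=12
Step 13: PC=12 exec 'ADD D, 1'. After: A=6 B=12 C=6 D=7 ZF=0 PC=13
Step 14: PC=13 exec 'HALT'. After: A=6 B=12 C=6 D=7 ZF=0 PC=13 HALTED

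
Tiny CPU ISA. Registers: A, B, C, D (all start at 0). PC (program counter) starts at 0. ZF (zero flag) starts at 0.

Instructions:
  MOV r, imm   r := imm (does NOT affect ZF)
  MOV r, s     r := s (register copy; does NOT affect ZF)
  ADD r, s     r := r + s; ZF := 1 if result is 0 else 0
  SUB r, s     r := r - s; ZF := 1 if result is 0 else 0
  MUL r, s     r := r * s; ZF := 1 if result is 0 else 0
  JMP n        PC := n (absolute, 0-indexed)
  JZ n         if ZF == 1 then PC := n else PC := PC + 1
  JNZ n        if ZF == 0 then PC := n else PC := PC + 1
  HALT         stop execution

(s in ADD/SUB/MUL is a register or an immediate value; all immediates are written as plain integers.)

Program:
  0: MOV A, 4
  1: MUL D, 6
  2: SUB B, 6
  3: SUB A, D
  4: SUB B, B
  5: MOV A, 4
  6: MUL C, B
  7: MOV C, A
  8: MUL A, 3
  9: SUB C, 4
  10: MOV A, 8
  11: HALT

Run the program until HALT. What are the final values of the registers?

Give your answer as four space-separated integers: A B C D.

Step 1: PC=0 exec 'MOV A, 4'. After: A=4 B=0 C=0 D=0 ZF=0 PC=1
Step 2: PC=1 exec 'MUL D, 6'. After: A=4 B=0 C=0 D=0 ZF=1 PC=2
Step 3: PC=2 exec 'SUB B, 6'. After: A=4 B=-6 C=0 D=0 ZF=0 PC=3
Step 4: PC=3 exec 'SUB A, D'. After: A=4 B=-6 C=0 D=0 ZF=0 PC=4
Step 5: PC=4 exec 'SUB B, B'. After: A=4 B=0 C=0 D=0 ZF=1 PC=5
Step 6: PC=5 exec 'MOV A, 4'. After: A=4 B=0 C=0 D=0 ZF=1 PC=6
Step 7: PC=6 exec 'MUL C, B'. After: A=4 B=0 C=0 D=0 ZF=1 PC=7
Step 8: PC=7 exec 'MOV C, A'. After: A=4 B=0 C=4 D=0 ZF=1 PC=8
Step 9: PC=8 exec 'MUL A, 3'. After: A=12 B=0 C=4 D=0 ZF=0 PC=9
Step 10: PC=9 exec 'SUB C, 4'. After: A=12 B=0 C=0 D=0 ZF=1 PC=10
Step 11: PC=10 exec 'MOV A, 8'. After: A=8 B=0 C=0 D=0 ZF=1 PC=11
Step 12: PC=11 exec 'HALT'. After: A=8 B=0 C=0 D=0 ZF=1 PC=11 HALTED

Answer: 8 0 0 0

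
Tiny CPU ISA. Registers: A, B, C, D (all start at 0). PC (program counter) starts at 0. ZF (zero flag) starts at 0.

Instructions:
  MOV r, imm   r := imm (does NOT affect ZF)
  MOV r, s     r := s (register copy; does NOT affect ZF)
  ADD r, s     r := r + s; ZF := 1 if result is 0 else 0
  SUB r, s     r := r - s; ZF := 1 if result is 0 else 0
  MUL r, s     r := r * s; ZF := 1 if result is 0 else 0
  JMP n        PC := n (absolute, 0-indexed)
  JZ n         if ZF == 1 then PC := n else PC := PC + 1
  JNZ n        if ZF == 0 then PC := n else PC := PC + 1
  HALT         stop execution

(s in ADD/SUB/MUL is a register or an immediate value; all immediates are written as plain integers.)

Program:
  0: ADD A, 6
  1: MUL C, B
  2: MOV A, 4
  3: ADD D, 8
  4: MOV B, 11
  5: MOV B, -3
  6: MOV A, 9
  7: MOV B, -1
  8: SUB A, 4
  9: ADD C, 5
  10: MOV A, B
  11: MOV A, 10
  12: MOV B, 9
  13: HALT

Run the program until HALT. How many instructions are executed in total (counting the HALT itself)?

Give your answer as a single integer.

Step 1: PC=0 exec 'ADD A, 6'. After: A=6 B=0 C=0 D=0 ZF=0 PC=1
Step 2: PC=1 exec 'MUL C, B'. After: A=6 B=0 C=0 D=0 ZF=1 PC=2
Step 3: PC=2 exec 'MOV A, 4'. After: A=4 B=0 C=0 D=0 ZF=1 PC=3
Step 4: PC=3 exec 'ADD D, 8'. After: A=4 B=0 C=0 D=8 ZF=0 PC=4
Step 5: PC=4 exec 'MOV B, 11'. After: A=4 B=11 C=0 D=8 ZF=0 PC=5
Step 6: PC=5 exec 'MOV B, -3'. After: A=4 B=-3 C=0 D=8 ZF=0 PC=6
Step 7: PC=6 exec 'MOV A, 9'. After: A=9 B=-3 C=0 D=8 ZF=0 PC=7
Step 8: PC=7 exec 'MOV B, -1'. After: A=9 B=-1 C=0 D=8 ZF=0 PC=8
Step 9: PC=8 exec 'SUB A, 4'. After: A=5 B=-1 C=0 D=8 ZF=0 PC=9
Step 10: PC=9 exec 'ADD C, 5'. After: A=5 B=-1 C=5 D=8 ZF=0 PC=10
Step 11: PC=10 exec 'MOV A, B'. After: A=-1 B=-1 C=5 D=8 ZF=0 PC=11
Step 12: PC=11 exec 'MOV A, 10'. After: A=10 B=-1 C=5 D=8 ZF=0 PC=12
Step 13: PC=12 exec 'MOV B, 9'. After: A=10 B=9 C=5 D=8 ZF=0 PC=13
Step 14: PC=13 exec 'HALT'. After: A=10 B=9 C=5 D=8 ZF=0 PC=13 HALTED
Total instructions executed: 14

Answer: 14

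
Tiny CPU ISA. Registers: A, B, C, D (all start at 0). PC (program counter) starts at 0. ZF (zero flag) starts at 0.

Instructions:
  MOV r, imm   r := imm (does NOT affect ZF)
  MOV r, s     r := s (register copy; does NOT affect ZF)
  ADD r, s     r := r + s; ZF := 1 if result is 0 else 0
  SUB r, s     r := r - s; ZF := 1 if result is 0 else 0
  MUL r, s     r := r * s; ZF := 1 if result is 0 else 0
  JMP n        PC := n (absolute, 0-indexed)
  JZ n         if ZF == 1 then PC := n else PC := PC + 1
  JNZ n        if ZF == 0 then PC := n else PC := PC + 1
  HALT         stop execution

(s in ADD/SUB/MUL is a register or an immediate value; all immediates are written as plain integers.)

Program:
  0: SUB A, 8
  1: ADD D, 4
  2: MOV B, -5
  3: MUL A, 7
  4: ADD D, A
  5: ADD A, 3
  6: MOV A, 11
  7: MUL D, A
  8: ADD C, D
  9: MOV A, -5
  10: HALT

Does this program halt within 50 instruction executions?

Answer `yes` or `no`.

Step 1: PC=0 exec 'SUB A, 8'. After: A=-8 B=0 C=0 D=0 ZF=0 PC=1
Step 2: PC=1 exec 'ADD D, 4'. After: A=-8 B=0 C=0 D=4 ZF=0 PC=2
Step 3: PC=2 exec 'MOV B, -5'. After: A=-8 B=-5 C=0 D=4 ZF=0 PC=3
Step 4: PC=3 exec 'MUL A, 7'. After: A=-56 B=-5 C=0 D=4 ZF=0 PC=4
Step 5: PC=4 exec 'ADD D, A'. After: A=-56 B=-5 C=0 D=-52 ZF=0 PC=5
Step 6: PC=5 exec 'ADD A, 3'. After: A=-53 B=-5 C=0 D=-52 ZF=0 PC=6
Step 7: PC=6 exec 'MOV A, 11'. After: A=11 B=-5 C=0 D=-52 ZF=0 PC=7
Step 8: PC=7 exec 'MUL D, A'. After: A=11 B=-5 C=0 D=-572 ZF=0 PC=8
Step 9: PC=8 exec 'ADD C, D'. After: A=11 B=-5 C=-572 D=-572 ZF=0 PC=9
Step 10: PC=9 exec 'MOV A, -5'. After: A=-5 B=-5 C=-572 D=-572 ZF=0 PC=10
Step 11: PC=10 exec 'HALT'. After: A=-5 B=-5 C=-572 D=-572 ZF=0 PC=10 HALTED

Answer: yes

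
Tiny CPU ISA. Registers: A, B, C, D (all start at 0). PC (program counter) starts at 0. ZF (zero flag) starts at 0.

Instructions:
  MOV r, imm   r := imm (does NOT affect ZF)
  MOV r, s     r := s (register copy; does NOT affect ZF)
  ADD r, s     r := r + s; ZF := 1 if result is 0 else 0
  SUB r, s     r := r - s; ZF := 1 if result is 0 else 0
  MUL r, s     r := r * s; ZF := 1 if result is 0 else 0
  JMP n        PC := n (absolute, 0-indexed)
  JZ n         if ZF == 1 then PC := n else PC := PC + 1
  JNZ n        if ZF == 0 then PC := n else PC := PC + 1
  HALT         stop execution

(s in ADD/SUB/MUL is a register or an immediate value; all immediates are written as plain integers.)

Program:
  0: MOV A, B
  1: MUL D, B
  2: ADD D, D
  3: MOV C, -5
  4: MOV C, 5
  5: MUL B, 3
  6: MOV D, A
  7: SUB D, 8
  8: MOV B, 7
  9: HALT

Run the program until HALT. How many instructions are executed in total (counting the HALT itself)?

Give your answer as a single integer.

Step 1: PC=0 exec 'MOV A, B'. After: A=0 B=0 C=0 D=0 ZF=0 PC=1
Step 2: PC=1 exec 'MUL D, B'. After: A=0 B=0 C=0 D=0 ZF=1 PC=2
Step 3: PC=2 exec 'ADD D, D'. After: A=0 B=0 C=0 D=0 ZF=1 PC=3
Step 4: PC=3 exec 'MOV C, -5'. After: A=0 B=0 C=-5 D=0 ZF=1 PC=4
Step 5: PC=4 exec 'MOV C, 5'. After: A=0 B=0 C=5 D=0 ZF=1 PC=5
Step 6: PC=5 exec 'MUL B, 3'. After: A=0 B=0 C=5 D=0 ZF=1 PC=6
Step 7: PC=6 exec 'MOV D, A'. After: A=0 B=0 C=5 D=0 ZF=1 PC=7
Step 8: PC=7 exec 'SUB D, 8'. After: A=0 B=0 C=5 D=-8 ZF=0 PC=8
Step 9: PC=8 exec 'MOV B, 7'. After: A=0 B=7 C=5 D=-8 ZF=0 PC=9
Step 10: PC=9 exec 'HALT'. After: A=0 B=7 C=5 D=-8 ZF=0 PC=9 HALTED
Total instructions executed: 10

Answer: 10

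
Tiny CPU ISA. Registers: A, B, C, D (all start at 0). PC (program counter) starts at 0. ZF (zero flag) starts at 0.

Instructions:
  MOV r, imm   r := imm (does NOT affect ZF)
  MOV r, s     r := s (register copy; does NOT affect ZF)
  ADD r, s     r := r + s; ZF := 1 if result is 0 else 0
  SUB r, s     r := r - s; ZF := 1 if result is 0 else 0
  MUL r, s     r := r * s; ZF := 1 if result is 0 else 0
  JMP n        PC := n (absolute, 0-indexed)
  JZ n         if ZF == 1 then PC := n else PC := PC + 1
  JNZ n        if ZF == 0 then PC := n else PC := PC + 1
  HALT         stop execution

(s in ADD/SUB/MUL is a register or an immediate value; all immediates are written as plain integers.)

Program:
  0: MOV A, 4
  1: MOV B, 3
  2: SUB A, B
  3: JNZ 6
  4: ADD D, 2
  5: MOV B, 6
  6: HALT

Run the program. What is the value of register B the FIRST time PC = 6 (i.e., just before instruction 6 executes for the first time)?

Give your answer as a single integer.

Step 1: PC=0 exec 'MOV A, 4'. After: A=4 B=0 C=0 D=0 ZF=0 PC=1
Step 2: PC=1 exec 'MOV B, 3'. After: A=4 B=3 C=0 D=0 ZF=0 PC=2
Step 3: PC=2 exec 'SUB A, B'. After: A=1 B=3 C=0 D=0 ZF=0 PC=3
Step 4: PC=3 exec 'JNZ 6'. After: A=1 B=3 C=0 D=0 ZF=0 PC=6
First time PC=6: B=3

3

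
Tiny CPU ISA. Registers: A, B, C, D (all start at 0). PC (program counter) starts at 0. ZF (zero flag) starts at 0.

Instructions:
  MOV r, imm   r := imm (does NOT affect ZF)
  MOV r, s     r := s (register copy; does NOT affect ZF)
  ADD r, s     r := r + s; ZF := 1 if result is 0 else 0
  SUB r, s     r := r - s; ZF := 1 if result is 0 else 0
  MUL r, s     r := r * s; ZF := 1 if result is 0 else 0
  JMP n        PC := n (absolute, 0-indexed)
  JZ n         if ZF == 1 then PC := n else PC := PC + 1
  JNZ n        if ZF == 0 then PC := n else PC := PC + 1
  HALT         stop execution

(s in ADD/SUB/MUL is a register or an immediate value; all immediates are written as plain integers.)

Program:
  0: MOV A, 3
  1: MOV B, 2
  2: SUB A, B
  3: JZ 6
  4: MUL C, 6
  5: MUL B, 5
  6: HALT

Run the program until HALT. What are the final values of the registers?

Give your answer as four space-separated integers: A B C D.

Step 1: PC=0 exec 'MOV A, 3'. After: A=3 B=0 C=0 D=0 ZF=0 PC=1
Step 2: PC=1 exec 'MOV B, 2'. After: A=3 B=2 C=0 D=0 ZF=0 PC=2
Step 3: PC=2 exec 'SUB A, B'. After: A=1 B=2 C=0 D=0 ZF=0 PC=3
Step 4: PC=3 exec 'JZ 6'. After: A=1 B=2 C=0 D=0 ZF=0 PC=4
Step 5: PC=4 exec 'MUL C, 6'. After: A=1 B=2 C=0 D=0 ZF=1 PC=5
Step 6: PC=5 exec 'MUL B, 5'. After: A=1 B=10 C=0 D=0 ZF=0 PC=6
Step 7: PC=6 exec 'HALT'. After: A=1 B=10 C=0 D=0 ZF=0 PC=6 HALTED

Answer: 1 10 0 0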